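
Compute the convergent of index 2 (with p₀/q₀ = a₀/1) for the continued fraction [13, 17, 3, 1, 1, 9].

679/52

Using pₖ = aₖpₖ₋₁ + pₖ₋₂, qₖ = aₖqₖ₋₁ + qₖ₋₂ (with p₋₁=1, p₋₂=0, q₋₁=0, q₋₂=1):
  k=0: a=13, p=13, q=1
  k=1: a=17, p=222, q=17
  k=2: a=3, p=679, q=52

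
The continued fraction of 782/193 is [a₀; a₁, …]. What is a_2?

782 = 4·193 + 10   →  a_0 = 4
193 = 19·10 + 3   →  a_1 = 19
10 = 3·3 + 1   →  a_2 = 3

3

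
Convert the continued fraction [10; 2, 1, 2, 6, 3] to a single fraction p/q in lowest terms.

Fold from the inside: start with 3/1.
  6 + 1/3 = 19/3
  2 + 3/19 = 41/19
  1 + 19/41 = 60/41
  2 + 41/60 = 161/60
  10 + 60/161 = 1670/161

1670/161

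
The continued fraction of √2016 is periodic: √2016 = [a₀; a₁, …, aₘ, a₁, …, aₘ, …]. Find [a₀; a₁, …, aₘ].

[44; 1, 8, 1, 88]

a₀ = ⌊√2016⌋ = 44.
With m₀=0, d₀=1 and mₖ₊₁ = dₖaₖ − mₖ, dₖ₊₁ = (n − mₖ₊₁²)/dₖ, aₖ₊₁ = ⌊(a₀+mₖ₊₁)/dₖ₊₁⌋:
  k=1: m=44, d=80, a=1
  k=2: m=36, d=9, a=8
  k=3: m=36, d=80, a=1
  k=4: m=44, d=1, a=88
d=1 and a=2a₀=88 at k=4, so the next step gives (m, d) = (44, 80) again — its k=1 value — and the period has length 4.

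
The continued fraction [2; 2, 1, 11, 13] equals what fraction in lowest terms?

Using pₖ = aₖpₖ₋₁ + pₖ₋₂ and qₖ = aₖqₖ₋₁ + qₖ₋₂:
  k=0: a=2, p=2, q=1
  k=1: a=2, p=5, q=2
  k=2: a=1, p=7, q=3
  k=3: a=11, p=82, q=35
  k=4: a=13, p=1073, q=458

1073/458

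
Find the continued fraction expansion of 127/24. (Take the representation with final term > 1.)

[5; 3, 2, 3]

127 = 5×24 + 7
24 = 3×7 + 3
7 = 2×3 + 1
3 = 3×1 + 0  (stop)
So 127/24 = [5; 3, 2, 3].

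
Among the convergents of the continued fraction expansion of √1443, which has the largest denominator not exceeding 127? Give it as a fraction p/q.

2887/76

√1443 = [37; 1, 74, …] (period length 2).
Convergents:
  p_0/q_0 = 37/1
  p_1/q_1 = 38/1
  p_2/q_2 = 2849/75
  p_3/q_3 = 2887/76
  p_4/q_4 = 216487/5699
q_3 = 76 ≤ 127 < 5699 = q_4, so the answer is 2887/76.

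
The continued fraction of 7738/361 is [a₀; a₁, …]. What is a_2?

7738 = 21·361 + 157   →  a_0 = 21
361 = 2·157 + 47   →  a_1 = 2
157 = 3·47 + 16   →  a_2 = 3

3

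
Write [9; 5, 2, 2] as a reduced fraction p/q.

248/27

Using pₖ = aₖpₖ₋₁ + pₖ₋₂ and qₖ = aₖqₖ₋₁ + qₖ₋₂:
  k=0: a=9, p=9, q=1
  k=1: a=5, p=46, q=5
  k=2: a=2, p=101, q=11
  k=3: a=2, p=248, q=27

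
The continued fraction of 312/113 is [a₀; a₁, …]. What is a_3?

312 = 2·113 + 86   →  a_0 = 2
113 = 1·86 + 27   →  a_1 = 1
86 = 3·27 + 5   →  a_2 = 3
27 = 5·5 + 2   →  a_3 = 5

5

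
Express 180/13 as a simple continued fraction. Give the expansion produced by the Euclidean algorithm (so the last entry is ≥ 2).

180 = 13*13 + 11
13 = 1*11 + 2
11 = 5*2 + 1
2 = 2*1 + 0  (stop)
So 180/13 = [13; 1, 5, 2].

[13; 1, 5, 2]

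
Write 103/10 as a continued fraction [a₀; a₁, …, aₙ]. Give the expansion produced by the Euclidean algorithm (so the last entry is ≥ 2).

[10; 3, 3]

103 = 10×10 + 3
10 = 3×3 + 1
3 = 3×1 + 0  (stop)
So 103/10 = [10; 3, 3].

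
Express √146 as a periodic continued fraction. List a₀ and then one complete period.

a₀ = ⌊√146⌋ = 12.
With m₀=0, d₀=1 and mₖ₊₁ = dₖaₖ − mₖ, dₖ₊₁ = (n − mₖ₊₁²)/dₖ, aₖ₊₁ = ⌊(a₀+mₖ₊₁)/dₖ₊₁⌋:
  k=1: m=12, d=2, a=12
  k=2: m=12, d=1, a=24
d=1 and a=2a₀=24 at k=2, so the next step gives (m, d) = (12, 2) again — its k=1 value — and the period has length 2.

[12; 12, 24]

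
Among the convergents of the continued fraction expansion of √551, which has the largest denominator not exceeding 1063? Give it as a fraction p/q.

√551 = [23; 2, 8, 1, 8, 2, 46, …] (period length 6).
Convergents:
  p_0/q_0 = 23/1
  p_1/q_1 = 47/2
  p_2/q_2 = 399/17
  p_3/q_3 = 446/19
  p_4/q_4 = 3967/169
  p_5/q_5 = 8380/357
  p_6/q_6 = 389447/16591
q_5 = 357 ≤ 1063 < 16591 = q_6, so the answer is 8380/357.

8380/357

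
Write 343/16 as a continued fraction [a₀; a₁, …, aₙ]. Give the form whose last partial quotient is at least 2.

[21; 2, 3, 2]

343 = 21×16 + 7
16 = 2×7 + 2
7 = 3×2 + 1
2 = 2×1 + 0  (stop)
So 343/16 = [21; 2, 3, 2].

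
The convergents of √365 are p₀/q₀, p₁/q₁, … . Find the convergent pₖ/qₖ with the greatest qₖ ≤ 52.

363/19

√365 = [19; 9, 1, 1, 9, 38, …] (period length 5).
Convergents:
  p_0/q_0 = 19/1
  p_1/q_1 = 172/9
  p_2/q_2 = 191/10
  p_3/q_3 = 363/19
  p_4/q_4 = 3458/181
q_3 = 19 ≤ 52 < 181 = q_4, so the answer is 363/19.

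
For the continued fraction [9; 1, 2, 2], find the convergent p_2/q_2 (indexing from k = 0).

29/3

Using pₖ = aₖpₖ₋₁ + pₖ₋₂, qₖ = aₖqₖ₋₁ + qₖ₋₂ (with p₋₁=1, p₋₂=0, q₋₁=0, q₋₂=1):
  k=0: a=9, p=9, q=1
  k=1: a=1, p=10, q=1
  k=2: a=2, p=29, q=3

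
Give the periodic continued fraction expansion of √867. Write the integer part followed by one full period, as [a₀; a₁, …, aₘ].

a₀ = ⌊√867⌋ = 29.
With m₀=0, d₀=1 and mₖ₊₁ = dₖaₖ − mₖ, dₖ₊₁ = (n − mₖ₊₁²)/dₖ, aₖ₊₁ = ⌊(a₀+mₖ₊₁)/dₖ₊₁⌋:
  k=1: m=29, d=26, a=2
  k=2: m=23, d=13, a=4
  k=3: m=29, d=2, a=29
  k=4: m=29, d=13, a=4
  k=5: m=23, d=26, a=2
  k=6: m=29, d=1, a=58
d=1 and a=2a₀=58 at k=6, so the next step gives (m, d) = (29, 26) again — its k=1 value — and the period has length 6.

[29; 2, 4, 29, 4, 2, 58]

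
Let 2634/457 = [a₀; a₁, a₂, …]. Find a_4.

2634 = 5·457 + 349   →  a_0 = 5
457 = 1·349 + 108   →  a_1 = 1
349 = 3·108 + 25   →  a_2 = 3
108 = 4·25 + 8   →  a_3 = 4
25 = 3·8 + 1   →  a_4 = 3

3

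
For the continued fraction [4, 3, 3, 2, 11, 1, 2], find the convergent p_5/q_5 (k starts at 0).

Using pₖ = aₖpₖ₋₁ + pₖ₋₂, qₖ = aₖqₖ₋₁ + qₖ₋₂ (with p₋₁=1, p₋₂=0, q₋₁=0, q₋₂=1):
  k=0: a=4, p=4, q=1
  k=1: a=3, p=13, q=3
  k=2: a=3, p=43, q=10
  k=3: a=2, p=99, q=23
  k=4: a=11, p=1132, q=263
  k=5: a=1, p=1231, q=286

1231/286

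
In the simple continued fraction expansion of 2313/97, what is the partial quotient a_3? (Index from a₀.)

2

2313 = 23·97 + 82   →  a_0 = 23
97 = 1·82 + 15   →  a_1 = 1
82 = 5·15 + 7   →  a_2 = 5
15 = 2·7 + 1   →  a_3 = 2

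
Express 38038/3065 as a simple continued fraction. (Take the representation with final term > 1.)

[12; 2, 2, 3, 2, 3, 7, 3]

38038 = 12·3065 + 1258
3065 = 2·1258 + 549
1258 = 2·549 + 160
549 = 3·160 + 69
160 = 2·69 + 22
69 = 3·22 + 3
22 = 7·3 + 1
3 = 3·1 + 0  (stop)
So 38038/3065 = [12; 2, 2, 3, 2, 3, 7, 3].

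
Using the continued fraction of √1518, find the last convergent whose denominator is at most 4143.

78975/2027

√1518 = [38; 1, 24, 1, 76, …] (period length 4).
Convergents:
  p_0/q_0 = 38/1
  p_1/q_1 = 39/1
  p_2/q_2 = 974/25
  p_3/q_3 = 1013/26
  p_4/q_4 = 77962/2001
  p_5/q_5 = 78975/2027
  p_6/q_6 = 1973362/50649
q_5 = 2027 ≤ 4143 < 50649 = q_6, so the answer is 78975/2027.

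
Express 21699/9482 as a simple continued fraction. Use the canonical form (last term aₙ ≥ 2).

[2; 3, 2, 7, 18, 10]

21699 = 2*9482 + 2735
9482 = 3*2735 + 1277
2735 = 2*1277 + 181
1277 = 7*181 + 10
181 = 18*10 + 1
10 = 10*1 + 0  (stop)
So 21699/9482 = [2; 3, 2, 7, 18, 10].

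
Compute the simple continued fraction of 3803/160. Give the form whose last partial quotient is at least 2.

3803 = 23×160 + 123
160 = 1×123 + 37
123 = 3×37 + 12
37 = 3×12 + 1
12 = 12×1 + 0  (stop)
So 3803/160 = [23; 1, 3, 3, 12].

[23; 1, 3, 3, 12]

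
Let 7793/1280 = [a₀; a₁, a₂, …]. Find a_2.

7793 = 6·1280 + 113   →  a_0 = 6
1280 = 11·113 + 37   →  a_1 = 11
113 = 3·37 + 2   →  a_2 = 3

3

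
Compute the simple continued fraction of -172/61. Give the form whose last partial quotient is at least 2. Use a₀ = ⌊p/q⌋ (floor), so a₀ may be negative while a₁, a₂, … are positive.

[-3; 5, 1, 1, 5]

-172 = -3×61 + 11
61 = 5×11 + 6
11 = 1×6 + 5
6 = 1×5 + 1
5 = 5×1 + 0  (stop)
So -172/61 = [-3; 5, 1, 1, 5].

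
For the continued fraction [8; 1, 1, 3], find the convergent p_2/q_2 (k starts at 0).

Using pₖ = aₖpₖ₋₁ + pₖ₋₂, qₖ = aₖqₖ₋₁ + qₖ₋₂ (with p₋₁=1, p₋₂=0, q₋₁=0, q₋₂=1):
  k=0: a=8, p=8, q=1
  k=1: a=1, p=9, q=1
  k=2: a=1, p=17, q=2

17/2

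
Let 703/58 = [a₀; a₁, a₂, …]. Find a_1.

703 = 12·58 + 7   →  a_0 = 12
58 = 8·7 + 2   →  a_1 = 8

8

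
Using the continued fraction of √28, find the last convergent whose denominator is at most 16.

√28 = [5; 3, 2, 3, 10, …] (period length 4).
Convergents:
  p_0/q_0 = 5/1
  p_1/q_1 = 16/3
  p_2/q_2 = 37/7
  p_3/q_3 = 127/24
q_2 = 7 ≤ 16 < 24 = q_3, so the answer is 37/7.

37/7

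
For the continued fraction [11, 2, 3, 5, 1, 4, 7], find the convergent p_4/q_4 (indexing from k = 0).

503/44

Using pₖ = aₖpₖ₋₁ + pₖ₋₂, qₖ = aₖqₖ₋₁ + qₖ₋₂ (with p₋₁=1, p₋₂=0, q₋₁=0, q₋₂=1):
  k=0: a=11, p=11, q=1
  k=1: a=2, p=23, q=2
  k=2: a=3, p=80, q=7
  k=3: a=5, p=423, q=37
  k=4: a=1, p=503, q=44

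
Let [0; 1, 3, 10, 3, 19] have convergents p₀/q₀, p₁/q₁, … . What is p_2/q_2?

Using pₖ = aₖpₖ₋₁ + pₖ₋₂, qₖ = aₖqₖ₋₁ + qₖ₋₂ (with p₋₁=1, p₋₂=0, q₋₁=0, q₋₂=1):
  k=0: a=0, p=0, q=1
  k=1: a=1, p=1, q=1
  k=2: a=3, p=3, q=4

3/4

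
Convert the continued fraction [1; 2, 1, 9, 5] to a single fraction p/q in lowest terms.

199/148

Fold from the inside: start with 5/1.
  9 + 1/5 = 46/5
  1 + 5/46 = 51/46
  2 + 46/51 = 148/51
  1 + 51/148 = 199/148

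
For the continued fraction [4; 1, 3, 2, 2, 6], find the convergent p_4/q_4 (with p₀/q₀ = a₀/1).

105/22

Using pₖ = aₖpₖ₋₁ + pₖ₋₂, qₖ = aₖqₖ₋₁ + qₖ₋₂ (with p₋₁=1, p₋₂=0, q₋₁=0, q₋₂=1):
  k=0: a=4, p=4, q=1
  k=1: a=1, p=5, q=1
  k=2: a=3, p=19, q=4
  k=3: a=2, p=43, q=9
  k=4: a=2, p=105, q=22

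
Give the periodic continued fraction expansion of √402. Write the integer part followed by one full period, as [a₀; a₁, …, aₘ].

a₀ = ⌊√402⌋ = 20.

[20; 20, 40]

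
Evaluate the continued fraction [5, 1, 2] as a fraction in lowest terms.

Fold from the inside: start with 2/1.
  1 + 1/2 = 3/2
  5 + 2/3 = 17/3

17/3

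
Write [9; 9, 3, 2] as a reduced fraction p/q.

Using pₖ = aₖpₖ₋₁ + pₖ₋₂ and qₖ = aₖqₖ₋₁ + qₖ₋₂:
  k=0: a=9, p=9, q=1
  k=1: a=9, p=82, q=9
  k=2: a=3, p=255, q=28
  k=3: a=2, p=592, q=65

592/65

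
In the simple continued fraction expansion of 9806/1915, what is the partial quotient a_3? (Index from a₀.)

2

9806 = 5·1915 + 231   →  a_0 = 5
1915 = 8·231 + 67   →  a_1 = 8
231 = 3·67 + 30   →  a_2 = 3
67 = 2·30 + 7   →  a_3 = 2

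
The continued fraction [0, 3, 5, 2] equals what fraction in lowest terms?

Using pₖ = aₖpₖ₋₁ + pₖ₋₂ and qₖ = aₖqₖ₋₁ + qₖ₋₂:
  k=0: a=0, p=0, q=1
  k=1: a=3, p=1, q=3
  k=2: a=5, p=5, q=16
  k=3: a=2, p=11, q=35

11/35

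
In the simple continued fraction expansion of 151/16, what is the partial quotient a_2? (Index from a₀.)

151 = 9·16 + 7   →  a_0 = 9
16 = 2·7 + 2   →  a_1 = 2
7 = 3·2 + 1   →  a_2 = 3

3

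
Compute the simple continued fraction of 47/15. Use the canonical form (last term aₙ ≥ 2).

47 = 3*15 + 2
15 = 7*2 + 1
2 = 2*1 + 0  (stop)
So 47/15 = [3; 7, 2].

[3; 7, 2]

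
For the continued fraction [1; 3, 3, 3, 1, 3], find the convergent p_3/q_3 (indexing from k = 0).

Using pₖ = aₖpₖ₋₁ + pₖ₋₂, qₖ = aₖqₖ₋₁ + qₖ₋₂ (with p₋₁=1, p₋₂=0, q₋₁=0, q₋₂=1):
  k=0: a=1, p=1, q=1
  k=1: a=3, p=4, q=3
  k=2: a=3, p=13, q=10
  k=3: a=3, p=43, q=33

43/33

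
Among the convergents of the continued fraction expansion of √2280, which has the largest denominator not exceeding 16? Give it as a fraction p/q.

191/4

√2280 = [47; 1, 2, 1, 94, …] (period length 4).
Convergents:
  p_0/q_0 = 47/1
  p_1/q_1 = 48/1
  p_2/q_2 = 143/3
  p_3/q_3 = 191/4
  p_4/q_4 = 18097/379
q_3 = 4 ≤ 16 < 379 = q_4, so the answer is 191/4.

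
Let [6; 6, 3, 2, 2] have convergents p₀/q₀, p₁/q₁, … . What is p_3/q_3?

Using pₖ = aₖpₖ₋₁ + pₖ₋₂, qₖ = aₖqₖ₋₁ + qₖ₋₂ (with p₋₁=1, p₋₂=0, q₋₁=0, q₋₂=1):
  k=0: a=6, p=6, q=1
  k=1: a=6, p=37, q=6
  k=2: a=3, p=117, q=19
  k=3: a=2, p=271, q=44

271/44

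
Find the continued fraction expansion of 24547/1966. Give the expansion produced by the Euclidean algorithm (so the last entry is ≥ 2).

24547 = 12·1966 + 955
1966 = 2·955 + 56
955 = 17·56 + 3
56 = 18·3 + 2
3 = 1·2 + 1
2 = 2·1 + 0  (stop)
So 24547/1966 = [12; 2, 17, 18, 1, 2].

[12; 2, 17, 18, 1, 2]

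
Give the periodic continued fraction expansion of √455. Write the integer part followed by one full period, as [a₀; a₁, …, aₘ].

[21; 3, 42]

a₀ = ⌊√455⌋ = 21.
With m₀=0, d₀=1 and mₖ₊₁ = dₖaₖ − mₖ, dₖ₊₁ = (n − mₖ₊₁²)/dₖ, aₖ₊₁ = ⌊(a₀+mₖ₊₁)/dₖ₊₁⌋:
  k=1: m=21, d=14, a=3
  k=2: m=21, d=1, a=42
d=1 and a=2a₀=42 at k=2, so the next step gives (m, d) = (21, 14) again — its k=1 value — and the period has length 2.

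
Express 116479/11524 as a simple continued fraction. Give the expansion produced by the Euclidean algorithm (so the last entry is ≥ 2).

116479 = 10×11524 + 1239
11524 = 9×1239 + 373
1239 = 3×373 + 120
373 = 3×120 + 13
120 = 9×13 + 3
13 = 4×3 + 1
3 = 3×1 + 0  (stop)
So 116479/11524 = [10; 9, 3, 3, 9, 4, 3].

[10; 9, 3, 3, 9, 4, 3]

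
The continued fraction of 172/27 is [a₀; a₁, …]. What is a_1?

172 = 6·27 + 10   →  a_0 = 6
27 = 2·10 + 7   →  a_1 = 2

2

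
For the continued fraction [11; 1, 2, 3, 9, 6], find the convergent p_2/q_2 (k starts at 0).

35/3

Using pₖ = aₖpₖ₋₁ + pₖ₋₂, qₖ = aₖqₖ₋₁ + qₖ₋₂ (with p₋₁=1, p₋₂=0, q₋₁=0, q₋₂=1):
  k=0: a=11, p=11, q=1
  k=1: a=1, p=12, q=1
  k=2: a=2, p=35, q=3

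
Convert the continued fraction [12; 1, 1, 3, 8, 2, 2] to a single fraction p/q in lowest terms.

Fold from the inside: start with 2/1.
  2 + 1/2 = 5/2
  8 + 2/5 = 42/5
  3 + 5/42 = 131/42
  1 + 42/131 = 173/131
  1 + 131/173 = 304/173
  12 + 173/304 = 3821/304

3821/304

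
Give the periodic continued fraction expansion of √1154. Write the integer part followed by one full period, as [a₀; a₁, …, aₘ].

a₀ = ⌊√1154⌋ = 33.
With m₀=0, d₀=1 and mₖ₊₁ = dₖaₖ − mₖ, dₖ₊₁ = (n − mₖ₊₁²)/dₖ, aₖ₊₁ = ⌊(a₀+mₖ₊₁)/dₖ₊₁⌋:
  k=1: m=33, d=65, a=1
  k=2: m=32, d=2, a=32
  k=3: m=32, d=65, a=1
  k=4: m=33, d=1, a=66
d=1 and a=2a₀=66 at k=4, so the next step gives (m, d) = (33, 65) again — its k=1 value — and the period has length 4.

[33; 1, 32, 1, 66]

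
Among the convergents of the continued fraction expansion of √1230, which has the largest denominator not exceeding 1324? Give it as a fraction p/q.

√1230 = [35; 14, 70, …] (period length 2).
Convergents:
  p_0/q_0 = 35/1
  p_1/q_1 = 491/14
  p_2/q_2 = 34405/981
  p_3/q_3 = 482161/13748
q_2 = 981 ≤ 1324 < 13748 = q_3, so the answer is 34405/981.

34405/981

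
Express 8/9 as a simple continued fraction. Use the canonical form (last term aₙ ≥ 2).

[0; 1, 8]

8 = 0*9 + 8
9 = 1*8 + 1
8 = 8*1 + 0  (stop)
So 8/9 = [0; 1, 8].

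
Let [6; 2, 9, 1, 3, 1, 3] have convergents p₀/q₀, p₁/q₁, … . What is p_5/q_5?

Using pₖ = aₖpₖ₋₁ + pₖ₋₂, qₖ = aₖqₖ₋₁ + qₖ₋₂ (with p₋₁=1, p₋₂=0, q₋₁=0, q₋₂=1):
  k=0: a=6, p=6, q=1
  k=1: a=2, p=13, q=2
  k=2: a=9, p=123, q=19
  k=3: a=1, p=136, q=21
  k=4: a=3, p=531, q=82
  k=5: a=1, p=667, q=103

667/103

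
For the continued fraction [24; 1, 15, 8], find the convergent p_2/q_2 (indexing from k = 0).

399/16

Using pₖ = aₖpₖ₋₁ + pₖ₋₂, qₖ = aₖqₖ₋₁ + qₖ₋₂ (with p₋₁=1, p₋₂=0, q₋₁=0, q₋₂=1):
  k=0: a=24, p=24, q=1
  k=1: a=1, p=25, q=1
  k=2: a=15, p=399, q=16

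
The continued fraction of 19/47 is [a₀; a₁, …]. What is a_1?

2

19 = 0·47 + 19   →  a_0 = 0
47 = 2·19 + 9   →  a_1 = 2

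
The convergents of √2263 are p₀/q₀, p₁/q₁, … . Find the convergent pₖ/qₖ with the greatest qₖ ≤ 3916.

√2263 = [47; 1, 1, 3, 47, 3, 1, 1, 94, …] (period length 8).
Convergents:
  p_0/q_0 = 47/1
  p_1/q_1 = 48/1
  p_2/q_2 = 95/2
  p_3/q_3 = 333/7
  p_4/q_4 = 15746/331
  p_5/q_5 = 47571/1000
  p_6/q_6 = 63317/1331
  p_7/q_7 = 110888/2331
  p_8/q_8 = 10486789/220445
q_7 = 2331 ≤ 3916 < 220445 = q_8, so the answer is 110888/2331.

110888/2331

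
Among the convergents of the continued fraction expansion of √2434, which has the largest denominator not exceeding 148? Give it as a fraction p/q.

√2434 = [49; 2, 1, 48, 1, 2, 98, …] (period length 6).
Convergents:
  p_0/q_0 = 49/1
  p_1/q_1 = 99/2
  p_2/q_2 = 148/3
  p_3/q_3 = 7203/146
  p_4/q_4 = 7351/149
q_3 = 146 ≤ 148 < 149 = q_4, so the answer is 7203/146.

7203/146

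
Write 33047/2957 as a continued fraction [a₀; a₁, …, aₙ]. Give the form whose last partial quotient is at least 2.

[11; 5, 1, 2, 5, 3, 1, 7]

33047 = 11*2957 + 520
2957 = 5*520 + 357
520 = 1*357 + 163
357 = 2*163 + 31
163 = 5*31 + 8
31 = 3*8 + 7
8 = 1*7 + 1
7 = 7*1 + 0  (stop)
So 33047/2957 = [11; 5, 1, 2, 5, 3, 1, 7].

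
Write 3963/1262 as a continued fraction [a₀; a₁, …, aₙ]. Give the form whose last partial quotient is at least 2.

[3; 7, 7, 1, 2, 3, 2]

3963 = 3*1262 + 177
1262 = 7*177 + 23
177 = 7*23 + 16
23 = 1*16 + 7
16 = 2*7 + 2
7 = 3*2 + 1
2 = 2*1 + 0  (stop)
So 3963/1262 = [3; 7, 7, 1, 2, 3, 2].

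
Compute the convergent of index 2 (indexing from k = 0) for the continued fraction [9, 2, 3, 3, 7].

Using pₖ = aₖpₖ₋₁ + pₖ₋₂, qₖ = aₖqₖ₋₁ + qₖ₋₂ (with p₋₁=1, p₋₂=0, q₋₁=0, q₋₂=1):
  k=0: a=9, p=9, q=1
  k=1: a=2, p=19, q=2
  k=2: a=3, p=66, q=7

66/7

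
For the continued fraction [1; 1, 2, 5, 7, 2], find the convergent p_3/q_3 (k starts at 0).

Using pₖ = aₖpₖ₋₁ + pₖ₋₂, qₖ = aₖqₖ₋₁ + qₖ₋₂ (with p₋₁=1, p₋₂=0, q₋₁=0, q₋₂=1):
  k=0: a=1, p=1, q=1
  k=1: a=1, p=2, q=1
  k=2: a=2, p=5, q=3
  k=3: a=5, p=27, q=16

27/16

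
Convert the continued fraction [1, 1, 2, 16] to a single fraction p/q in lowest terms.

Fold from the inside: start with 16/1.
  2 + 1/16 = 33/16
  1 + 16/33 = 49/33
  1 + 33/49 = 82/49

82/49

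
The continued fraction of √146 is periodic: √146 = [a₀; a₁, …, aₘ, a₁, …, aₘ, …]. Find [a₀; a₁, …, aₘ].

a₀ = ⌊√146⌋ = 12.
With m₀=0, d₀=1 and mₖ₊₁ = dₖaₖ − mₖ, dₖ₊₁ = (n − mₖ₊₁²)/dₖ, aₖ₊₁ = ⌊(a₀+mₖ₊₁)/dₖ₊₁⌋:
  k=1: m=12, d=2, a=12
  k=2: m=12, d=1, a=24
d=1 and a=2a₀=24 at k=2, so the next step gives (m, d) = (12, 2) again — its k=1 value — and the period has length 2.

[12; 12, 24]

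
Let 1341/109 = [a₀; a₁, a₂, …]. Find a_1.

3

1341 = 12·109 + 33   →  a_0 = 12
109 = 3·33 + 10   →  a_1 = 3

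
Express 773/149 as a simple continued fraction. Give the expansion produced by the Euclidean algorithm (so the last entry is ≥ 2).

[5; 5, 3, 9]

773 = 5·149 + 28
149 = 5·28 + 9
28 = 3·9 + 1
9 = 9·1 + 0  (stop)
So 773/149 = [5; 5, 3, 9].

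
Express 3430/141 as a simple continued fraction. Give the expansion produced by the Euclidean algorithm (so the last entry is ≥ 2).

[24; 3, 15, 3]

3430 = 24*141 + 46
141 = 3*46 + 3
46 = 15*3 + 1
3 = 3*1 + 0  (stop)
So 3430/141 = [24; 3, 15, 3].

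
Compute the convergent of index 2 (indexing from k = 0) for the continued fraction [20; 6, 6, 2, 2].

746/37

Using pₖ = aₖpₖ₋₁ + pₖ₋₂, qₖ = aₖqₖ₋₁ + qₖ₋₂ (with p₋₁=1, p₋₂=0, q₋₁=0, q₋₂=1):
  k=0: a=20, p=20, q=1
  k=1: a=6, p=121, q=6
  k=2: a=6, p=746, q=37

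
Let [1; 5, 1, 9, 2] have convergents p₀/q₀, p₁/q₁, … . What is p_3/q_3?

Using pₖ = aₖpₖ₋₁ + pₖ₋₂, qₖ = aₖqₖ₋₁ + qₖ₋₂ (with p₋₁=1, p₋₂=0, q₋₁=0, q₋₂=1):
  k=0: a=1, p=1, q=1
  k=1: a=5, p=6, q=5
  k=2: a=1, p=7, q=6
  k=3: a=9, p=69, q=59

69/59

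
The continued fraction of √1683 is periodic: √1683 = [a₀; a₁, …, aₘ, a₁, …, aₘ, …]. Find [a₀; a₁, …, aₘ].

[41; 41, 82]

a₀ = ⌊√1683⌋ = 41.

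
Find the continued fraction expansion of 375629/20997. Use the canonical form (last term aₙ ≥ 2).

375629 = 17·20997 + 18680
20997 = 1·18680 + 2317
18680 = 8·2317 + 144
2317 = 16·144 + 13
144 = 11·13 + 1
13 = 13·1 + 0  (stop)
So 375629/20997 = [17; 1, 8, 16, 11, 13].

[17; 1, 8, 16, 11, 13]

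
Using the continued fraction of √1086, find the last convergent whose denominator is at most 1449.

√1086 = [32; 1, 20, 1, 64, …] (period length 4).
Convergents:
  p_0/q_0 = 32/1
  p_1/q_1 = 33/1
  p_2/q_2 = 692/21
  p_3/q_3 = 725/22
  p_4/q_4 = 47092/1429
  p_5/q_5 = 47817/1451
q_4 = 1429 ≤ 1449 < 1451 = q_5, so the answer is 47092/1429.

47092/1429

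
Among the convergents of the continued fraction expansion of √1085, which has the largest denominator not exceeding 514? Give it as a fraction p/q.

16832/511

√1085 = [32; 1, 15, 2, 15, 1, 64, …] (period length 6).
Convergents:
  p_0/q_0 = 32/1
  p_1/q_1 = 33/1
  p_2/q_2 = 527/16
  p_3/q_3 = 1087/33
  p_4/q_4 = 16832/511
  p_5/q_5 = 17919/544
q_4 = 511 ≤ 514 < 544 = q_5, so the answer is 16832/511.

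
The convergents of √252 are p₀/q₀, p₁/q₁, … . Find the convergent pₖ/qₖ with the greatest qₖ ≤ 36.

√252 = [15; 1, 6, 1, 30, …] (period length 4).
Convergents:
  p_0/q_0 = 15/1
  p_1/q_1 = 16/1
  p_2/q_2 = 111/7
  p_3/q_3 = 127/8
  p_4/q_4 = 3921/247
q_3 = 8 ≤ 36 < 247 = q_4, so the answer is 127/8.

127/8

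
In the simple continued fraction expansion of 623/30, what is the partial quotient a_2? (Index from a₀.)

623 = 20·30 + 23   →  a_0 = 20
30 = 1·23 + 7   →  a_1 = 1
23 = 3·7 + 2   →  a_2 = 3

3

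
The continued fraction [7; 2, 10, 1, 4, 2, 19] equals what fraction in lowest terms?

Using pₖ = aₖpₖ₋₁ + pₖ₋₂ and qₖ = aₖqₖ₋₁ + qₖ₋₂:
  k=0: a=7, p=7, q=1
  k=1: a=2, p=15, q=2
  k=2: a=10, p=157, q=21
  k=3: a=1, p=172, q=23
  k=4: a=4, p=845, q=113
  k=5: a=2, p=1862, q=249
  k=6: a=19, p=36223, q=4844

36223/4844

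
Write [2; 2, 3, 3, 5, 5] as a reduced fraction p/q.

1541/633

Using pₖ = aₖpₖ₋₁ + pₖ₋₂ and qₖ = aₖqₖ₋₁ + qₖ₋₂:
  k=0: a=2, p=2, q=1
  k=1: a=2, p=5, q=2
  k=2: a=3, p=17, q=7
  k=3: a=3, p=56, q=23
  k=4: a=5, p=297, q=122
  k=5: a=5, p=1541, q=633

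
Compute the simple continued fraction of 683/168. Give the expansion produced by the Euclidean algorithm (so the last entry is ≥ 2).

683 = 4*168 + 11
168 = 15*11 + 3
11 = 3*3 + 2
3 = 1*2 + 1
2 = 2*1 + 0  (stop)
So 683/168 = [4; 15, 3, 1, 2].

[4; 15, 3, 1, 2]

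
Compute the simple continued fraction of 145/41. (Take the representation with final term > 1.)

[3; 1, 1, 6, 3]

145 = 3×41 + 22
41 = 1×22 + 19
22 = 1×19 + 3
19 = 6×3 + 1
3 = 3×1 + 0  (stop)
So 145/41 = [3; 1, 1, 6, 3].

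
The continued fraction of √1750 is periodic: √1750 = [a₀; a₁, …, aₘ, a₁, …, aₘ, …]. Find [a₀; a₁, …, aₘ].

a₀ = ⌊√1750⌋ = 41.
With m₀=0, d₀=1 and mₖ₊₁ = dₖaₖ − mₖ, dₖ₊₁ = (n − mₖ₊₁²)/dₖ, aₖ₊₁ = ⌊(a₀+mₖ₊₁)/dₖ₊₁⌋:
  k=1: m=41, d=69, a=1
  k=2: m=28, d=14, a=4
  k=3: m=28, d=69, a=1
  k=4: m=41, d=1, a=82
d=1 and a=2a₀=82 at k=4, so the next step gives (m, d) = (41, 69) again — its k=1 value — and the period has length 4.

[41; 1, 4, 1, 82]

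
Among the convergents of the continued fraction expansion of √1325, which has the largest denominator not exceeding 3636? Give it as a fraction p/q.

66249/1820

√1325 = [36; 2, 2, 72, …] (period length 3).
Convergents:
  p_0/q_0 = 36/1
  p_1/q_1 = 73/2
  p_2/q_2 = 182/5
  p_3/q_3 = 13177/362
  p_4/q_4 = 26536/729
  p_5/q_5 = 66249/1820
  p_6/q_6 = 4796464/131769
q_5 = 1820 ≤ 3636 < 131769 = q_6, so the answer is 66249/1820.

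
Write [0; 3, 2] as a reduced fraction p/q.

2/7

Fold from the inside: start with 2/1.
  3 + 1/2 = 7/2
  0 + 2/7 = 2/7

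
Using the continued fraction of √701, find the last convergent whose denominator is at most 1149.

11782/445

√701 = [26; 2, 10, 10, 2, 52, …] (period length 5).
Convergents:
  p_0/q_0 = 26/1
  p_1/q_1 = 53/2
  p_2/q_2 = 556/21
  p_3/q_3 = 5613/212
  p_4/q_4 = 11782/445
  p_5/q_5 = 618277/23352
q_4 = 445 ≤ 1149 < 23352 = q_5, so the answer is 11782/445.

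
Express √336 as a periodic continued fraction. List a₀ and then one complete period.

a₀ = ⌊√336⌋ = 18.
With m₀=0, d₀=1 and mₖ₊₁ = dₖaₖ − mₖ, dₖ₊₁ = (n − mₖ₊₁²)/dₖ, aₖ₊₁ = ⌊(a₀+mₖ₊₁)/dₖ₊₁⌋:
  k=1: m=18, d=12, a=3
  k=2: m=18, d=1, a=36
d=1 and a=2a₀=36 at k=2, so the next step gives (m, d) = (18, 12) again — its k=1 value — and the period has length 2.

[18; 3, 36]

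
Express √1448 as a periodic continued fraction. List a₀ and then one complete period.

a₀ = ⌊√1448⌋ = 38.
With m₀=0, d₀=1 and mₖ₊₁ = dₖaₖ − mₖ, dₖ₊₁ = (n − mₖ₊₁²)/dₖ, aₖ₊₁ = ⌊(a₀+mₖ₊₁)/dₖ₊₁⌋:
  k=1: m=38, d=4, a=19
  k=2: m=38, d=1, a=76
d=1 and a=2a₀=76 at k=2, so the next step gives (m, d) = (38, 4) again — its k=1 value — and the period has length 2.

[38; 19, 76]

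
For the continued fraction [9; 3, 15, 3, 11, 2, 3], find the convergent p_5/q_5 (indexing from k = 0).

31103/3335

Using pₖ = aₖpₖ₋₁ + pₖ₋₂, qₖ = aₖqₖ₋₁ + qₖ₋₂ (with p₋₁=1, p₋₂=0, q₋₁=0, q₋₂=1):
  k=0: a=9, p=9, q=1
  k=1: a=3, p=28, q=3
  k=2: a=15, p=429, q=46
  k=3: a=3, p=1315, q=141
  k=4: a=11, p=14894, q=1597
  k=5: a=2, p=31103, q=3335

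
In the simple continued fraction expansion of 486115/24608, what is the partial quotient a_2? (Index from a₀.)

486115 = 19·24608 + 18563   →  a_0 = 19
24608 = 1·18563 + 6045   →  a_1 = 1
18563 = 3·6045 + 428   →  a_2 = 3

3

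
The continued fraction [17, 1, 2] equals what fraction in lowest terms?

53/3

Fold from the inside: start with 2/1.
  1 + 1/2 = 3/2
  17 + 2/3 = 53/3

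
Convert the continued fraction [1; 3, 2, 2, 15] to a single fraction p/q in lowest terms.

339/262

Using pₖ = aₖpₖ₋₁ + pₖ₋₂ and qₖ = aₖqₖ₋₁ + qₖ₋₂:
  k=0: a=1, p=1, q=1
  k=1: a=3, p=4, q=3
  k=2: a=2, p=9, q=7
  k=3: a=2, p=22, q=17
  k=4: a=15, p=339, q=262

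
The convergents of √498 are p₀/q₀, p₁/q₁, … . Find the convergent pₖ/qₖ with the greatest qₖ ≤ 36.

424/19

√498 = [22; 3, 6, 22, 6, 3, 44, …] (period length 6).
Convergents:
  p_0/q_0 = 22/1
  p_1/q_1 = 67/3
  p_2/q_2 = 424/19
  p_3/q_3 = 9395/421
q_2 = 19 ≤ 36 < 421 = q_3, so the answer is 424/19.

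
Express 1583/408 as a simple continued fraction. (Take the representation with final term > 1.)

1583 = 3*408 + 359
408 = 1*359 + 49
359 = 7*49 + 16
49 = 3*16 + 1
16 = 16*1 + 0  (stop)
So 1583/408 = [3; 1, 7, 3, 16].

[3; 1, 7, 3, 16]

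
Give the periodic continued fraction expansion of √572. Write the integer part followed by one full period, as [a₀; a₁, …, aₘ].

[23; 1, 10, 1, 46]

a₀ = ⌊√572⌋ = 23.
With m₀=0, d₀=1 and mₖ₊₁ = dₖaₖ − mₖ, dₖ₊₁ = (n − mₖ₊₁²)/dₖ, aₖ₊₁ = ⌊(a₀+mₖ₊₁)/dₖ₊₁⌋:
  k=1: m=23, d=43, a=1
  k=2: m=20, d=4, a=10
  k=3: m=20, d=43, a=1
  k=4: m=23, d=1, a=46
d=1 and a=2a₀=46 at k=4, so the next step gives (m, d) = (23, 43) again — its k=1 value — and the period has length 4.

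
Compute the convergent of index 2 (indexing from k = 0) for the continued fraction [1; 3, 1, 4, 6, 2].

Using pₖ = aₖpₖ₋₁ + pₖ₋₂, qₖ = aₖqₖ₋₁ + qₖ₋₂ (with p₋₁=1, p₋₂=0, q₋₁=0, q₋₂=1):
  k=0: a=1, p=1, q=1
  k=1: a=3, p=4, q=3
  k=2: a=1, p=5, q=4

5/4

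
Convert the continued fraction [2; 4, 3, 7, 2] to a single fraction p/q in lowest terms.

Using pₖ = aₖpₖ₋₁ + pₖ₋₂ and qₖ = aₖqₖ₋₁ + qₖ₋₂:
  k=0: a=2, p=2, q=1
  k=1: a=4, p=9, q=4
  k=2: a=3, p=29, q=13
  k=3: a=7, p=212, q=95
  k=4: a=2, p=453, q=203

453/203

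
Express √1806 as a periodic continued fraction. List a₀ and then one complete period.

[42; 2, 84]

a₀ = ⌊√1806⌋ = 42.
With m₀=0, d₀=1 and mₖ₊₁ = dₖaₖ − mₖ, dₖ₊₁ = (n − mₖ₊₁²)/dₖ, aₖ₊₁ = ⌊(a₀+mₖ₊₁)/dₖ₊₁⌋:
  k=1: m=42, d=42, a=2
  k=2: m=42, d=1, a=84
d=1 and a=2a₀=84 at k=2, so the next step gives (m, d) = (42, 42) again — its k=1 value — and the period has length 2.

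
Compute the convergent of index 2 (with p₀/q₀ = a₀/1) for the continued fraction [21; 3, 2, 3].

Using pₖ = aₖpₖ₋₁ + pₖ₋₂, qₖ = aₖqₖ₋₁ + qₖ₋₂ (with p₋₁=1, p₋₂=0, q₋₁=0, q₋₂=1):
  k=0: a=21, p=21, q=1
  k=1: a=3, p=64, q=3
  k=2: a=2, p=149, q=7

149/7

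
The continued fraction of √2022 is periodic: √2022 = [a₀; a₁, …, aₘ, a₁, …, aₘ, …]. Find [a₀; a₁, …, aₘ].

[44; 1, 28, 1, 88]

a₀ = ⌊√2022⌋ = 44.
With m₀=0, d₀=1 and mₖ₊₁ = dₖaₖ − mₖ, dₖ₊₁ = (n − mₖ₊₁²)/dₖ, aₖ₊₁ = ⌊(a₀+mₖ₊₁)/dₖ₊₁⌋:
  k=1: m=44, d=86, a=1
  k=2: m=42, d=3, a=28
  k=3: m=42, d=86, a=1
  k=4: m=44, d=1, a=88
d=1 and a=2a₀=88 at k=4, so the next step gives (m, d) = (44, 86) again — its k=1 value — and the period has length 4.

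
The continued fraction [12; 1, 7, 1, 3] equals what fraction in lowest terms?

451/35

Fold from the inside: start with 3/1.
  1 + 1/3 = 4/3
  7 + 3/4 = 31/4
  1 + 4/31 = 35/31
  12 + 31/35 = 451/35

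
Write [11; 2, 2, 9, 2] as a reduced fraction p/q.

1129/99

Fold from the inside: start with 2/1.
  9 + 1/2 = 19/2
  2 + 2/19 = 40/19
  2 + 19/40 = 99/40
  11 + 40/99 = 1129/99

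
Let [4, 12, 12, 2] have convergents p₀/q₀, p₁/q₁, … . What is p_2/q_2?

Using pₖ = aₖpₖ₋₁ + pₖ₋₂, qₖ = aₖqₖ₋₁ + qₖ₋₂ (with p₋₁=1, p₋₂=0, q₋₁=0, q₋₂=1):
  k=0: a=4, p=4, q=1
  k=1: a=12, p=49, q=12
  k=2: a=12, p=592, q=145

592/145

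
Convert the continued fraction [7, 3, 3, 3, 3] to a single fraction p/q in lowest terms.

796/109

Fold from the inside: start with 3/1.
  3 + 1/3 = 10/3
  3 + 3/10 = 33/10
  3 + 10/33 = 109/33
  7 + 33/109 = 796/109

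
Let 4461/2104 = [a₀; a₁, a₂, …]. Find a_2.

4461 = 2·2104 + 253   →  a_0 = 2
2104 = 8·253 + 80   →  a_1 = 8
253 = 3·80 + 13   →  a_2 = 3

3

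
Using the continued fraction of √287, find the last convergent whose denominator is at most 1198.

9775/577

√287 = [16; 1, 15, 1, 32, …] (period length 4).
Convergents:
  p_0/q_0 = 16/1
  p_1/q_1 = 17/1
  p_2/q_2 = 271/16
  p_3/q_3 = 288/17
  p_4/q_4 = 9487/560
  p_5/q_5 = 9775/577
  p_6/q_6 = 156112/9215
q_5 = 577 ≤ 1198 < 9215 = q_6, so the answer is 9775/577.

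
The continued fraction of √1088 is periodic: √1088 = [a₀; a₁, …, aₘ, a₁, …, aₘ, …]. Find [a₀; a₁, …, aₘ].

a₀ = ⌊√1088⌋ = 32.
With m₀=0, d₀=1 and mₖ₊₁ = dₖaₖ − mₖ, dₖ₊₁ = (n − mₖ₊₁²)/dₖ, aₖ₊₁ = ⌊(a₀+mₖ₊₁)/dₖ₊₁⌋:
  k=1: m=32, d=64, a=1
  k=2: m=32, d=1, a=64
d=1 and a=2a₀=64 at k=2, so the next step gives (m, d) = (32, 64) again — its k=1 value — and the period has length 2.

[32; 1, 64]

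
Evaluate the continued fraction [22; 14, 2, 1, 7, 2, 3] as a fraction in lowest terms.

53828/2439

Fold from the inside: start with 3/1.
  2 + 1/3 = 7/3
  7 + 3/7 = 52/7
  1 + 7/52 = 59/52
  2 + 52/59 = 170/59
  14 + 59/170 = 2439/170
  22 + 170/2439 = 53828/2439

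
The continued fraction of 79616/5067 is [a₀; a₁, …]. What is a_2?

79616 = 15·5067 + 3611   →  a_0 = 15
5067 = 1·3611 + 1456   →  a_1 = 1
3611 = 2·1456 + 699   →  a_2 = 2

2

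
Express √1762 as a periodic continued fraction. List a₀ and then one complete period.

[41; 1, 40, 1, 82]

a₀ = ⌊√1762⌋ = 41.
With m₀=0, d₀=1 and mₖ₊₁ = dₖaₖ − mₖ, dₖ₊₁ = (n − mₖ₊₁²)/dₖ, aₖ₊₁ = ⌊(a₀+mₖ₊₁)/dₖ₊₁⌋:
  k=1: m=41, d=81, a=1
  k=2: m=40, d=2, a=40
  k=3: m=40, d=81, a=1
  k=4: m=41, d=1, a=82
d=1 and a=2a₀=82 at k=4, so the next step gives (m, d) = (41, 81) again — its k=1 value — and the period has length 4.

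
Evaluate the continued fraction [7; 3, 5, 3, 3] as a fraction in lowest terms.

1236/169

Fold from the inside: start with 3/1.
  3 + 1/3 = 10/3
  5 + 3/10 = 53/10
  3 + 10/53 = 169/53
  7 + 53/169 = 1236/169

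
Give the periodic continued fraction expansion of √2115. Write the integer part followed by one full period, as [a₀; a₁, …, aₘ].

[45; 1, 90]

a₀ = ⌊√2115⌋ = 45.
With m₀=0, d₀=1 and mₖ₊₁ = dₖaₖ − mₖ, dₖ₊₁ = (n − mₖ₊₁²)/dₖ, aₖ₊₁ = ⌊(a₀+mₖ₊₁)/dₖ₊₁⌋:
  k=1: m=45, d=90, a=1
  k=2: m=45, d=1, a=90
d=1 and a=2a₀=90 at k=2, so the next step gives (m, d) = (45, 90) again — its k=1 value — and the period has length 2.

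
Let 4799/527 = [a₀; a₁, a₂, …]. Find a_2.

4799 = 9·527 + 56   →  a_0 = 9
527 = 9·56 + 23   →  a_1 = 9
56 = 2·23 + 10   →  a_2 = 2

2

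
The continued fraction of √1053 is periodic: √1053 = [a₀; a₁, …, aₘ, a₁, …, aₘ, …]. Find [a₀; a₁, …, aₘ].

[32; 2, 4, 2, 64]

a₀ = ⌊√1053⌋ = 32.
With m₀=0, d₀=1 and mₖ₊₁ = dₖaₖ − mₖ, dₖ₊₁ = (n − mₖ₊₁²)/dₖ, aₖ₊₁ = ⌊(a₀+mₖ₊₁)/dₖ₊₁⌋:
  k=1: m=32, d=29, a=2
  k=2: m=26, d=13, a=4
  k=3: m=26, d=29, a=2
  k=4: m=32, d=1, a=64
d=1 and a=2a₀=64 at k=4, so the next step gives (m, d) = (32, 29) again — its k=1 value — and the period has length 4.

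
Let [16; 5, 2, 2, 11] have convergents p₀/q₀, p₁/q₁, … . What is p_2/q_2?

178/11

Using pₖ = aₖpₖ₋₁ + pₖ₋₂, qₖ = aₖqₖ₋₁ + qₖ₋₂ (with p₋₁=1, p₋₂=0, q₋₁=0, q₋₂=1):
  k=0: a=16, p=16, q=1
  k=1: a=5, p=81, q=5
  k=2: a=2, p=178, q=11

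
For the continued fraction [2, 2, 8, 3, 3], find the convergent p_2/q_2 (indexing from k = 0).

42/17

Using pₖ = aₖpₖ₋₁ + pₖ₋₂, qₖ = aₖqₖ₋₁ + qₖ₋₂ (with p₋₁=1, p₋₂=0, q₋₁=0, q₋₂=1):
  k=0: a=2, p=2, q=1
  k=1: a=2, p=5, q=2
  k=2: a=8, p=42, q=17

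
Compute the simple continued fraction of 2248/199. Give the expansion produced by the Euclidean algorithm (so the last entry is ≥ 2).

2248 = 11*199 + 59
199 = 3*59 + 22
59 = 2*22 + 15
22 = 1*15 + 7
15 = 2*7 + 1
7 = 7*1 + 0  (stop)
So 2248/199 = [11; 3, 2, 1, 2, 7].

[11; 3, 2, 1, 2, 7]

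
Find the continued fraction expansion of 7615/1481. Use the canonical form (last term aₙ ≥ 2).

[5; 7, 19, 11]

7615 = 5*1481 + 210
1481 = 7*210 + 11
210 = 19*11 + 1
11 = 11*1 + 0  (stop)
So 7615/1481 = [5; 7, 19, 11].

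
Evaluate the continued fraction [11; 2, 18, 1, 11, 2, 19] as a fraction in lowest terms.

Using pₖ = aₖpₖ₋₁ + pₖ₋₂ and qₖ = aₖqₖ₋₁ + qₖ₋₂:
  k=0: a=11, p=11, q=1
  k=1: a=2, p=23, q=2
  k=2: a=18, p=425, q=37
  k=3: a=1, p=448, q=39
  k=4: a=11, p=5353, q=466
  k=5: a=2, p=11154, q=971
  k=6: a=19, p=217279, q=18915

217279/18915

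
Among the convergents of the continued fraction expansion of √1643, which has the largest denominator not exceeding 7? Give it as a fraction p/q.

√1643 = [40; 1, 1, 6, 1, 6, 1, 1, 80, …] (period length 8).
Convergents:
  p_0/q_0 = 40/1
  p_1/q_1 = 41/1
  p_2/q_2 = 81/2
  p_3/q_3 = 527/13
q_2 = 2 ≤ 7 < 13 = q_3, so the answer is 81/2.

81/2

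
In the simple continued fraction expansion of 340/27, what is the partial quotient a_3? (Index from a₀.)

340 = 12·27 + 16   →  a_0 = 12
27 = 1·16 + 11   →  a_1 = 1
16 = 1·11 + 5   →  a_2 = 1
11 = 2·5 + 1   →  a_3 = 2

2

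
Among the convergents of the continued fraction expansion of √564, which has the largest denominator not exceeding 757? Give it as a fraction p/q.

√564 = [23; 1, 2, 1, 46, …] (period length 4).
Convergents:
  p_0/q_0 = 23/1
  p_1/q_1 = 24/1
  p_2/q_2 = 71/3
  p_3/q_3 = 95/4
  p_4/q_4 = 4441/187
  p_5/q_5 = 4536/191
  p_6/q_6 = 13513/569
  p_7/q_7 = 18049/760
q_6 = 569 ≤ 757 < 760 = q_7, so the answer is 13513/569.

13513/569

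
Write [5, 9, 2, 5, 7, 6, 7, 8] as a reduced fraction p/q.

1365167/267378

Using pₖ = aₖpₖ₋₁ + pₖ₋₂ and qₖ = aₖqₖ₋₁ + qₖ₋₂:
  k=0: a=5, p=5, q=1
  k=1: a=9, p=46, q=9
  k=2: a=2, p=97, q=19
  k=3: a=5, p=531, q=104
  k=4: a=7, p=3814, q=747
  k=5: a=6, p=23415, q=4586
  k=6: a=7, p=167719, q=32849
  k=7: a=8, p=1365167, q=267378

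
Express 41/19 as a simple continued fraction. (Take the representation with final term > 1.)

41 = 2×19 + 3
19 = 6×3 + 1
3 = 3×1 + 0  (stop)
So 41/19 = [2; 6, 3].

[2; 6, 3]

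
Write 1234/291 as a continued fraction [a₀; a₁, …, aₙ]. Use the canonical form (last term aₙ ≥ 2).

1234 = 4×291 + 70
291 = 4×70 + 11
70 = 6×11 + 4
11 = 2×4 + 3
4 = 1×3 + 1
3 = 3×1 + 0  (stop)
So 1234/291 = [4; 4, 6, 2, 1, 3].

[4; 4, 6, 2, 1, 3]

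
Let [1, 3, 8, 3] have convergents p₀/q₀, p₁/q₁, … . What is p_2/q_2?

Using pₖ = aₖpₖ₋₁ + pₖ₋₂, qₖ = aₖqₖ₋₁ + qₖ₋₂ (with p₋₁=1, p₋₂=0, q₋₁=0, q₋₂=1):
  k=0: a=1, p=1, q=1
  k=1: a=3, p=4, q=3
  k=2: a=8, p=33, q=25

33/25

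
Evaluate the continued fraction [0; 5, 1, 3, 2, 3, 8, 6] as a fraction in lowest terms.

1573/9083

Using pₖ = aₖpₖ₋₁ + pₖ₋₂ and qₖ = aₖqₖ₋₁ + qₖ₋₂:
  k=0: a=0, p=0, q=1
  k=1: a=5, p=1, q=5
  k=2: a=1, p=1, q=6
  k=3: a=3, p=4, q=23
  k=4: a=2, p=9, q=52
  k=5: a=3, p=31, q=179
  k=6: a=8, p=257, q=1484
  k=7: a=6, p=1573, q=9083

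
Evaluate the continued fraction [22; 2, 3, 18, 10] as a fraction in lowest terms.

28867/1287

Fold from the inside: start with 10/1.
  18 + 1/10 = 181/10
  3 + 10/181 = 553/181
  2 + 181/553 = 1287/553
  22 + 553/1287 = 28867/1287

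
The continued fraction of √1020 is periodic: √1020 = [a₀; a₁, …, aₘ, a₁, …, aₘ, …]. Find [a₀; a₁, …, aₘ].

[31; 1, 14, 1, 62]

a₀ = ⌊√1020⌋ = 31.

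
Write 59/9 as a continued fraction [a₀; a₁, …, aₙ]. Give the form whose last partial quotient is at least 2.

59 = 6*9 + 5
9 = 1*5 + 4
5 = 1*4 + 1
4 = 4*1 + 0  (stop)
So 59/9 = [6; 1, 1, 4].

[6; 1, 1, 4]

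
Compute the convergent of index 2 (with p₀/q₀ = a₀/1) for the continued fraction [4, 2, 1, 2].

Using pₖ = aₖpₖ₋₁ + pₖ₋₂, qₖ = aₖqₖ₋₁ + qₖ₋₂ (with p₋₁=1, p₋₂=0, q₋₁=0, q₋₂=1):
  k=0: a=4, p=4, q=1
  k=1: a=2, p=9, q=2
  k=2: a=1, p=13, q=3

13/3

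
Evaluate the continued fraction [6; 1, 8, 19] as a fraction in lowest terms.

Fold from the inside: start with 19/1.
  8 + 1/19 = 153/19
  1 + 19/153 = 172/153
  6 + 153/172 = 1185/172

1185/172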